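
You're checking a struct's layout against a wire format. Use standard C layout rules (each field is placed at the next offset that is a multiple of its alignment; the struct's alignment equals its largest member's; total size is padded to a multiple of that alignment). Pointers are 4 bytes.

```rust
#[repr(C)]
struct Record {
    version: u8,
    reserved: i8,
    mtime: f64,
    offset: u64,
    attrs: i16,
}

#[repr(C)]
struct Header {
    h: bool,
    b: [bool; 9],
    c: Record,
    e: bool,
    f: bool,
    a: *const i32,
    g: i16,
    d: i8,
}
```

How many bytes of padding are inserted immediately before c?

Record: 0..1  version  (1B, 1-aligned); 1..2  reserved  (1B, 1-aligned); 2..8  -- padding (6B); 8..16  mtime  (8B, 8-aligned); 16..24  offset  (8B, 8-aligned); 24..26  attrs  (2B, 2-aligned); 26..32  -- tail padding (6B); sizeof = 32, alignof = 8
0..1  h  (1B, 1-aligned)
1..10  b  (9B, 1-aligned)
10..16  -- padding (6B)
16..48  c  (32B, 8-aligned)

6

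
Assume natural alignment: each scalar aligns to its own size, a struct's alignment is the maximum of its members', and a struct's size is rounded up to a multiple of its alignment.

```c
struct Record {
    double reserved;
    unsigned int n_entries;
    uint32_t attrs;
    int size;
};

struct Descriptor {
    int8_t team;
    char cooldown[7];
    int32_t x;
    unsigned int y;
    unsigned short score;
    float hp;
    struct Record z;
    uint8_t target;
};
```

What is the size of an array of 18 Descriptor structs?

1008

Record: @0: reserved [8B, align 8] → 8; @8: n_entries [4B, align 4] → 12; @12: attrs [4B, align 4] → 16; @16: size [4B, align 4] → 20; +4 tail pad (align 8); size 24, align 8
@0: team [1B, align 1] → 1
@1: cooldown [7B, align 1] → 8
@8: x [4B, align 4] → 12
@12: y [4B, align 4] → 16
@16: score [2B, align 2] → 18
+2 pad (align 4)
@20: hp [4B, align 4] → 24
@24: z [24B, align 8] → 48
@48: target [1B, align 1] → 49
+7 tail pad (align 8)
size 56, align 8
array of 18: 18 × 56 = 1008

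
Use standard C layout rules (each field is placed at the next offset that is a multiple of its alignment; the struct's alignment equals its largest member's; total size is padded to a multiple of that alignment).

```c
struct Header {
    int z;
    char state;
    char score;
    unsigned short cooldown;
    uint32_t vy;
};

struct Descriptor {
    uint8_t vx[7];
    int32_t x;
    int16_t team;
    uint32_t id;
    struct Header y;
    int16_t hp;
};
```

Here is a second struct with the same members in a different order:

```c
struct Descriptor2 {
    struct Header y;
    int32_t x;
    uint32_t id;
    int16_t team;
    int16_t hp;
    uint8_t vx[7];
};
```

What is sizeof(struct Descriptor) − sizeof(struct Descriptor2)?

Header: @0: z [4B, align 4] → 4; @4: state [1B, align 1] → 5; @5: score [1B, align 1] → 6; @6: cooldown [2B, align 2] → 8; @8: vy [4B, align 4] → 12; size 12, align 4
@0: vx [7B, align 1] → 7
+1 pad (align 4)
@8: x [4B, align 4] → 12
@12: team [2B, align 2] → 14
+2 pad (align 4)
@16: id [4B, align 4] → 20
@20: y [12B, align 4] → 32
@32: hp [2B, align 2] → 34
+2 tail pad (align 4)
size 36, align 4
— Descriptor2 —
@0: y [12B, align 4] → 12
@12: x [4B, align 4] → 16
@16: id [4B, align 4] → 20
@20: team [2B, align 2] → 22
@22: hp [2B, align 2] → 24
@24: vx [7B, align 1] → 31
+1 tail pad (align 4)
size 32, align 4
36 − 32 = 4

4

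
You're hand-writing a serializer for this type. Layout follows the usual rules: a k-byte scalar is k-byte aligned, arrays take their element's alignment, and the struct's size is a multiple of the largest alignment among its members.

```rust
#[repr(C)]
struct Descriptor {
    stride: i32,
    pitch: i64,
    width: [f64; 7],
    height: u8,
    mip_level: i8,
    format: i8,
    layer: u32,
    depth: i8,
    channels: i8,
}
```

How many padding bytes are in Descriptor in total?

11

0..4  stride  (4B, 4-aligned)
4..8  -- padding (4B)
8..16  pitch  (8B, 8-aligned)
16..72  width  (56B, 8-aligned)
72..73  height  (1B, 1-aligned)
73..74  mip_level  (1B, 1-aligned)
74..75  format  (1B, 1-aligned)
75..76  -- padding (1B)
76..80  layer  (4B, 4-aligned)
80..81  depth  (1B, 1-aligned)
81..82  channels  (1B, 1-aligned)
82..88  -- tail padding (6B)
sizeof = 88, alignof = 8
data bytes 77, size 88 → padding 11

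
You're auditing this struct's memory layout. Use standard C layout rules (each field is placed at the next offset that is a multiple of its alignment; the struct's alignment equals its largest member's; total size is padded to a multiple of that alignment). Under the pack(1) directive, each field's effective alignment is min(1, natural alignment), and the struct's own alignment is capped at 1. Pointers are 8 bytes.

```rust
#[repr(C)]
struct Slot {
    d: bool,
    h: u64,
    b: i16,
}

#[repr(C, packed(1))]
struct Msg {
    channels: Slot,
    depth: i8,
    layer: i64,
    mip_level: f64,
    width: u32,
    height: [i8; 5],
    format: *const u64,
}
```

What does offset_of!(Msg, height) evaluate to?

Slot: d at 0 (size 1, align 1) → ends 1; pad 7 to align 8 for h; h at 8 (size 8, align 8) → ends 16; b at 16 (size 2, align 2) → ends 18; tail pad 6 to reach multiple of 8; total 24 bytes, alignment 8
channels at 0 (size 24, align 1) → ends 24
depth at 24 (size 1, align 1) → ends 25
layer at 25 (size 8, align 1) → ends 33
mip_level at 33 (size 8, align 1) → ends 41
width at 41 (size 4, align 1) → ends 45
height at 45 (size 5, align 1) → ends 50

45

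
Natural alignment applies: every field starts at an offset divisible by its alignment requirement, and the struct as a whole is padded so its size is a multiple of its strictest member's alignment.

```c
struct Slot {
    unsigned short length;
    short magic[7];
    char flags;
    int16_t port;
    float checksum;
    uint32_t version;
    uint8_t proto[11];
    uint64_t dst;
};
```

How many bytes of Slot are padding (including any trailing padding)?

0..2  length  (2B, 2-aligned)
2..16  magic  (14B, 2-aligned)
16..17  flags  (1B, 1-aligned)
17..18  -- padding (1B)
18..20  port  (2B, 2-aligned)
20..24  checksum  (4B, 4-aligned)
24..28  version  (4B, 4-aligned)
28..39  proto  (11B, 1-aligned)
39..40  -- padding (1B)
40..48  dst  (8B, 8-aligned)
sizeof = 48, alignof = 8
data bytes 46, size 48 → padding 2

2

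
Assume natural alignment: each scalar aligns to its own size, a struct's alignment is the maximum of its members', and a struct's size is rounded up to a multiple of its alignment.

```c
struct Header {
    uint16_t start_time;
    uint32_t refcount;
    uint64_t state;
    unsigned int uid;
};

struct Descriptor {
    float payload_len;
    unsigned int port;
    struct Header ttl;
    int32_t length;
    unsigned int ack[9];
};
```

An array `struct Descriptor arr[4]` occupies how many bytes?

288

Header: @0: start_time [2B, align 2] → 2; +2 pad (align 4); @4: refcount [4B, align 4] → 8; @8: state [8B, align 8] → 16; @16: uid [4B, align 4] → 20; +4 tail pad (align 8); size 24, align 8
@0: payload_len [4B, align 4] → 4
@4: port [4B, align 4] → 8
@8: ttl [24B, align 8] → 32
@32: length [4B, align 4] → 36
@36: ack [36B, align 4] → 72
size 72, align 8
array of 4: 4 × 72 = 288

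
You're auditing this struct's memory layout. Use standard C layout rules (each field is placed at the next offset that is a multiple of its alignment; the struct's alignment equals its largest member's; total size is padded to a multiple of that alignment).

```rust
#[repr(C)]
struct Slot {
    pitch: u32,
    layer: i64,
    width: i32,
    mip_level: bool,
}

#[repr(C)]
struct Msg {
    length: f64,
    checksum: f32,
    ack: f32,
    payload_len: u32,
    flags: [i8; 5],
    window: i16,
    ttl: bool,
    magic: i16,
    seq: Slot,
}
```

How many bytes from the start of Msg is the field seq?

Slot: 0..4  pitch  (4B, 4-aligned); 4..8  -- padding (4B); 8..16  layer  (8B, 8-aligned); 16..20  width  (4B, 4-aligned); 20..21  mip_level  (1B, 1-aligned); 21..24  -- tail padding (3B); sizeof = 24, alignof = 8
0..8  length  (8B, 8-aligned)
8..12  checksum  (4B, 4-aligned)
12..16  ack  (4B, 4-aligned)
16..20  payload_len  (4B, 4-aligned)
20..25  flags  (5B, 1-aligned)
25..26  -- padding (1B)
26..28  window  (2B, 2-aligned)
28..29  ttl  (1B, 1-aligned)
29..30  -- padding (1B)
30..32  magic  (2B, 2-aligned)
32..56  seq  (24B, 8-aligned)

32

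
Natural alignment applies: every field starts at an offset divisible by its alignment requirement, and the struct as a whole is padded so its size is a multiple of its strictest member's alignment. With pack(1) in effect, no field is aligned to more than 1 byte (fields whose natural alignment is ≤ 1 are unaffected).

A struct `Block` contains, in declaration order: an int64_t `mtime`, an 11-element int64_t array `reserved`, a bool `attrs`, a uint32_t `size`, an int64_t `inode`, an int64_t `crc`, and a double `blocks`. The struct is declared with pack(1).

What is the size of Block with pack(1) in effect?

@0: mtime [8B, align 1] → 8
@8: reserved [88B, align 1] → 96
@96: attrs [1B, align 1] → 97
@97: size [4B, align 1] → 101
@101: inode [8B, align 1] → 109
@109: crc [8B, align 1] → 117
@117: blocks [8B, align 1] → 125
size 125, align 1

125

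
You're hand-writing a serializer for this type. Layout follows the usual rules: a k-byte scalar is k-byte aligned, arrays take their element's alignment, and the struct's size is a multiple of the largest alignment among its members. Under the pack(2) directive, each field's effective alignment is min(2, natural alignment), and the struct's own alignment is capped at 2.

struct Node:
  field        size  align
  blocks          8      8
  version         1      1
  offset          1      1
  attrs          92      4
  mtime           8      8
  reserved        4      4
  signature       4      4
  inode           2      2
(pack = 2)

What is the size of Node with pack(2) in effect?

120

blocks at 0 (size 8, align 2) → ends 8
version at 8 (size 1, align 1) → ends 9
offset at 9 (size 1, align 1) → ends 10
attrs at 10 (size 92, align 2) → ends 102
mtime at 102 (size 8, align 2) → ends 110
reserved at 110 (size 4, align 2) → ends 114
signature at 114 (size 4, align 2) → ends 118
inode at 118 (size 2, align 2) → ends 120
total 120 bytes, alignment 2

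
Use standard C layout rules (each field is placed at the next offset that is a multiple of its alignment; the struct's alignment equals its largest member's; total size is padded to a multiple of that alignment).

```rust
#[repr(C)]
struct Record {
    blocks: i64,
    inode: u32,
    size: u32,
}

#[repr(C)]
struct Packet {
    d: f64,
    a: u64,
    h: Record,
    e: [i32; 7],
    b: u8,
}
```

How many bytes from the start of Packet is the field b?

Record: @0: blocks [8B, align 8] → 8; @8: inode [4B, align 4] → 12; @12: size [4B, align 4] → 16; size 16, align 8
@0: d [8B, align 8] → 8
@8: a [8B, align 8] → 16
@16: h [16B, align 8] → 32
@32: e [28B, align 4] → 60
@60: b [1B, align 1] → 61

60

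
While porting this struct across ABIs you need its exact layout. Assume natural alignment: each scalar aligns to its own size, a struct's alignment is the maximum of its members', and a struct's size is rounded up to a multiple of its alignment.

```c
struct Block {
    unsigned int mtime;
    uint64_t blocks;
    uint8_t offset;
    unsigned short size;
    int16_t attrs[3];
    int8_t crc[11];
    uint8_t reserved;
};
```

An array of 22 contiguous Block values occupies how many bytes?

880

0..4  mtime  (4B, 4-aligned)
4..8  -- padding (4B)
8..16  blocks  (8B, 8-aligned)
16..17  offset  (1B, 1-aligned)
17..18  -- padding (1B)
18..20  size  (2B, 2-aligned)
20..26  attrs  (6B, 2-aligned)
26..37  crc  (11B, 1-aligned)
37..38  reserved  (1B, 1-aligned)
38..40  -- tail padding (2B)
sizeof = 40, alignof = 8
array of 22: 22 × 40 = 880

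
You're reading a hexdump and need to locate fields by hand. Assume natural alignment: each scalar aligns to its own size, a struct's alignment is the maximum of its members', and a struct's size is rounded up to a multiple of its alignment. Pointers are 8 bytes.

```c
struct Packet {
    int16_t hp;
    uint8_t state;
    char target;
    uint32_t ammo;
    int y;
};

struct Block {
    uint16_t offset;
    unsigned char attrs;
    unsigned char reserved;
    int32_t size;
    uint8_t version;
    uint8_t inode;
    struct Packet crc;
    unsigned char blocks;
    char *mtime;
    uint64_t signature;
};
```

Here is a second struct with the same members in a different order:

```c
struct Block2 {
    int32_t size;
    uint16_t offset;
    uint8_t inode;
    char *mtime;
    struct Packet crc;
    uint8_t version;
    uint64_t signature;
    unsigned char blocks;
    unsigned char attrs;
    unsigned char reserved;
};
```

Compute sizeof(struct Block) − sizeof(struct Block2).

Packet: hp at 0 (size 2, align 2) → ends 2; state at 2 (size 1, align 1) → ends 3; target at 3 (size 1, align 1) → ends 4; ammo at 4 (size 4, align 4) → ends 8; y at 8 (size 4, align 4) → ends 12; total 12 bytes, alignment 4
offset at 0 (size 2, align 2) → ends 2
attrs at 2 (size 1, align 1) → ends 3
reserved at 3 (size 1, align 1) → ends 4
size at 4 (size 4, align 4) → ends 8
version at 8 (size 1, align 1) → ends 9
inode at 9 (size 1, align 1) → ends 10
pad 2 to align 4 for crc
crc at 12 (size 12, align 4) → ends 24
blocks at 24 (size 1, align 1) → ends 25
pad 7 to align 8 for mtime
mtime at 32 (size 8, align 8) → ends 40
signature at 40 (size 8, align 8) → ends 48
total 48 bytes, alignment 8
— Block2 —
size at 0 (size 4, align 4) → ends 4
offset at 4 (size 2, align 2) → ends 6
inode at 6 (size 1, align 1) → ends 7
pad 1 to align 8 for mtime
mtime at 8 (size 8, align 8) → ends 16
crc at 16 (size 12, align 4) → ends 28
version at 28 (size 1, align 1) → ends 29
pad 3 to align 8 for signature
signature at 32 (size 8, align 8) → ends 40
blocks at 40 (size 1, align 1) → ends 41
attrs at 41 (size 1, align 1) → ends 42
reserved at 42 (size 1, align 1) → ends 43
tail pad 5 to reach multiple of 8
total 48 bytes, alignment 8
48 − 48 = 0

0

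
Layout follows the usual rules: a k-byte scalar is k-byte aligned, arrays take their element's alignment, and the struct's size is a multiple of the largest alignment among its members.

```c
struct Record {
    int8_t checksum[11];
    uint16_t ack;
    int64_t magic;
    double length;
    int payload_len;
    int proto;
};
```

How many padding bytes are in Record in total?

3

0..11  checksum  (11B, 1-aligned)
11..12  -- padding (1B)
12..14  ack  (2B, 2-aligned)
14..16  -- padding (2B)
16..24  magic  (8B, 8-aligned)
24..32  length  (8B, 8-aligned)
32..36  payload_len  (4B, 4-aligned)
36..40  proto  (4B, 4-aligned)
sizeof = 40, alignof = 8
data bytes 37, size 40 → padding 3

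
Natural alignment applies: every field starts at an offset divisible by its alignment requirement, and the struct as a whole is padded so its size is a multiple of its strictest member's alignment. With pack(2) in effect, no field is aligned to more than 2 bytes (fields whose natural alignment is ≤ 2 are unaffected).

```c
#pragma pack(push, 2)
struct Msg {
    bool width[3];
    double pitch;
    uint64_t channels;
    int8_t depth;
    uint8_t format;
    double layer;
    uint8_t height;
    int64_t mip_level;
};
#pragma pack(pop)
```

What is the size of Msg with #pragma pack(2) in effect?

0..3  width  (3B, 1-aligned)
3..4  -- padding (1B)
4..12  pitch  (8B, 2-aligned)
12..20  channels  (8B, 2-aligned)
20..21  depth  (1B, 1-aligned)
21..22  format  (1B, 1-aligned)
22..30  layer  (8B, 2-aligned)
30..31  height  (1B, 1-aligned)
31..32  -- padding (1B)
32..40  mip_level  (8B, 2-aligned)
sizeof = 40, alignof = 2

40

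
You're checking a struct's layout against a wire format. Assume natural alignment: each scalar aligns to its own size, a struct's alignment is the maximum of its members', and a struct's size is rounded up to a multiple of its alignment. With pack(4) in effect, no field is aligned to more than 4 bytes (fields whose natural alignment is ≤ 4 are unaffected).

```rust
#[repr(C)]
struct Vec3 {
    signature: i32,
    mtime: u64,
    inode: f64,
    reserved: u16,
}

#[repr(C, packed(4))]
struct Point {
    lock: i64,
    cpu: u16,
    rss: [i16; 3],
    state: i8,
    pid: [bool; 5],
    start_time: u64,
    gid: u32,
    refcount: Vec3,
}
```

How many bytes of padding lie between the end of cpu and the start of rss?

0

Vec3: signature at 0 (size 4, align 4) → ends 4; pad 4 to align 8 for mtime; mtime at 8 (size 8, align 8) → ends 16; inode at 16 (size 8, align 8) → ends 24; reserved at 24 (size 2, align 2) → ends 26; tail pad 6 to reach multiple of 8; total 32 bytes, alignment 8
lock at 0 (size 8, align 4) → ends 8
cpu at 8 (size 2, align 2) → ends 10
rss at 10 (size 6, align 2) → ends 16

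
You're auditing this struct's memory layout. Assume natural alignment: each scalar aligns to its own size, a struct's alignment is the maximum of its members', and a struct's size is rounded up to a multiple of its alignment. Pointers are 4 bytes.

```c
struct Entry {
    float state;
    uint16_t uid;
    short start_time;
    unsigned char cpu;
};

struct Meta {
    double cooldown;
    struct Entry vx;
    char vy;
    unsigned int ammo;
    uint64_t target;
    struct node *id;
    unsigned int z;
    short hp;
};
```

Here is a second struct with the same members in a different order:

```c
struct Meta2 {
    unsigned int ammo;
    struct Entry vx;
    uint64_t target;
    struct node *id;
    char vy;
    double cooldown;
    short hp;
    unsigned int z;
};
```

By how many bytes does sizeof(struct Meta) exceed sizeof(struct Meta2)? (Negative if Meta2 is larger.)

Entry: @0: state [4B, align 4] → 4; @4: uid [2B, align 2] → 6; @6: start_time [2B, align 2] → 8; @8: cpu [1B, align 1] → 9; +3 tail pad (align 4); size 12, align 4
@0: cooldown [8B, align 8] → 8
@8: vx [12B, align 4] → 20
@20: vy [1B, align 1] → 21
+3 pad (align 4)
@24: ammo [4B, align 4] → 28
+4 pad (align 8)
@32: target [8B, align 8] → 40
@40: id [4B, align 4] → 44
@44: z [4B, align 4] → 48
@48: hp [2B, align 2] → 50
+6 tail pad (align 8)
size 56, align 8
— Meta2 —
@0: ammo [4B, align 4] → 4
@4: vx [12B, align 4] → 16
@16: target [8B, align 8] → 24
@24: id [4B, align 4] → 28
@28: vy [1B, align 1] → 29
+3 pad (align 8)
@32: cooldown [8B, align 8] → 40
@40: hp [2B, align 2] → 42
+2 pad (align 4)
@44: z [4B, align 4] → 48
size 48, align 8
56 − 48 = 8

8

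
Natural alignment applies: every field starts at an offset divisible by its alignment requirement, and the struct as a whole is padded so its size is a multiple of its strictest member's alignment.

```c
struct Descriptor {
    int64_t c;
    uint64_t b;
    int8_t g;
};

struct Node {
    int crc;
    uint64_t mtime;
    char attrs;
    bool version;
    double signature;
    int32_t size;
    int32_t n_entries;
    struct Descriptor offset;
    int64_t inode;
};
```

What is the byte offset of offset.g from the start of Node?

56

Descriptor: c at 0 (size 8, align 8) → ends 8; b at 8 (size 8, align 8) → ends 16; g at 16 (size 1, align 1) → ends 17; tail pad 7 to reach multiple of 8; total 24 bytes, alignment 8
crc at 0 (size 4, align 4) → ends 4
pad 4 to align 8 for mtime
mtime at 8 (size 8, align 8) → ends 16
attrs at 16 (size 1, align 1) → ends 17
version at 17 (size 1, align 1) → ends 18
pad 6 to align 8 for signature
signature at 24 (size 8, align 8) → ends 32
size at 32 (size 4, align 4) → ends 36
n_entries at 36 (size 4, align 4) → ends 40
offset at 40 (size 24, align 8) → ends 64
within Descriptor: g at 16
40 + 16 = 56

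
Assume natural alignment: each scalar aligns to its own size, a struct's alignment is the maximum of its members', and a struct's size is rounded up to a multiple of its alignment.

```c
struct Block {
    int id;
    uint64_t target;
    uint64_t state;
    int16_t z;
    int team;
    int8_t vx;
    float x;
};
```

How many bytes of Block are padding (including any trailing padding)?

9

@0: id [4B, align 4] → 4
+4 pad (align 8)
@8: target [8B, align 8] → 16
@16: state [8B, align 8] → 24
@24: z [2B, align 2] → 26
+2 pad (align 4)
@28: team [4B, align 4] → 32
@32: vx [1B, align 1] → 33
+3 pad (align 4)
@36: x [4B, align 4] → 40
size 40, align 8
data bytes 31, size 40 → padding 9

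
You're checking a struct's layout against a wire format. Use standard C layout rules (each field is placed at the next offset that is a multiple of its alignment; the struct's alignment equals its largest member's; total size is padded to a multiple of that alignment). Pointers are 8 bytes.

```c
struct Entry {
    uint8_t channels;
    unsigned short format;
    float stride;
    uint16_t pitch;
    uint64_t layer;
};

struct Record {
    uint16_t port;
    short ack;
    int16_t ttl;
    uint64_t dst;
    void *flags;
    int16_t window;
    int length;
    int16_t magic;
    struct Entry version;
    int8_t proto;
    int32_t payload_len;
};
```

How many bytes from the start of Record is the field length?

28

Entry: 0..1  channels  (1B, 1-aligned); 1..2  -- padding (1B); 2..4  format  (2B, 2-aligned); 4..8  stride  (4B, 4-aligned); 8..10  pitch  (2B, 2-aligned); 10..16  -- padding (6B); 16..24  layer  (8B, 8-aligned); sizeof = 24, alignof = 8
0..2  port  (2B, 2-aligned)
2..4  ack  (2B, 2-aligned)
4..6  ttl  (2B, 2-aligned)
6..8  -- padding (2B)
8..16  dst  (8B, 8-aligned)
16..24  flags  (8B, 8-aligned)
24..26  window  (2B, 2-aligned)
26..28  -- padding (2B)
28..32  length  (4B, 4-aligned)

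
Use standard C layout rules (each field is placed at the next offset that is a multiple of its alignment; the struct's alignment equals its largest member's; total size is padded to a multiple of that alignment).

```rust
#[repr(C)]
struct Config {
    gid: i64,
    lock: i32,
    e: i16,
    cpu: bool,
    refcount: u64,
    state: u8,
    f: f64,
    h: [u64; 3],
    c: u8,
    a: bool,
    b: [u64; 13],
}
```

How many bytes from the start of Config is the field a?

gid at 0 (size 8, align 8) → ends 8
lock at 8 (size 4, align 4) → ends 12
e at 12 (size 2, align 2) → ends 14
cpu at 14 (size 1, align 1) → ends 15
pad 1 to align 8 for refcount
refcount at 16 (size 8, align 8) → ends 24
state at 24 (size 1, align 1) → ends 25
pad 7 to align 8 for f
f at 32 (size 8, align 8) → ends 40
h at 40 (size 24, align 8) → ends 64
c at 64 (size 1, align 1) → ends 65
a at 65 (size 1, align 1) → ends 66

65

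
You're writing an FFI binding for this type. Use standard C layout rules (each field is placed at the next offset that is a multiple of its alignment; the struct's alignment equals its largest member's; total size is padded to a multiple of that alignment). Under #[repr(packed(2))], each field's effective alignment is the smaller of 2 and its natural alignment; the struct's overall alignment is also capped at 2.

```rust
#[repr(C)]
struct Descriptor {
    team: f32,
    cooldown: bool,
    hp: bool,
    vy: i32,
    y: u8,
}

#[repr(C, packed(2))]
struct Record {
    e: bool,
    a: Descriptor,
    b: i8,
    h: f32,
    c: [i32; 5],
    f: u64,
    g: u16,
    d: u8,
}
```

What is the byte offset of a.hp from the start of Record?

7

Descriptor: 0..4  team  (4B, 4-aligned); 4..5  cooldown  (1B, 1-aligned); 5..6  hp  (1B, 1-aligned); 6..8  -- padding (2B); 8..12  vy  (4B, 4-aligned); 12..13  y  (1B, 1-aligned); 13..16  -- tail padding (3B); sizeof = 16, alignof = 4
0..1  e  (1B, 1-aligned)
1..2  -- padding (1B)
2..18  a  (16B, 2-aligned)
within Descriptor: hp at 5
2 + 5 = 7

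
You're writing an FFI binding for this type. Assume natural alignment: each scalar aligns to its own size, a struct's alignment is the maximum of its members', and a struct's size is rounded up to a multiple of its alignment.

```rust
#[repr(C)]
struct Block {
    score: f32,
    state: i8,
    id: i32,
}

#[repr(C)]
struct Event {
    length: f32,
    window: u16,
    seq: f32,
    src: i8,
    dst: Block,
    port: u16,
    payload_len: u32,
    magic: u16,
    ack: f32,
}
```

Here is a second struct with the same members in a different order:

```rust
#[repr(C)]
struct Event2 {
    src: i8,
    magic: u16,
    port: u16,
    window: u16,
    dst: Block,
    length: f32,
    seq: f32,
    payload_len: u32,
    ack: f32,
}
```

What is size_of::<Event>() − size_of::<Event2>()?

Block: @0: score [4B, align 4] → 4; @4: state [1B, align 1] → 5; +3 pad (align 4); @8: id [4B, align 4] → 12; size 12, align 4
@0: length [4B, align 4] → 4
@4: window [2B, align 2] → 6
+2 pad (align 4)
@8: seq [4B, align 4] → 12
@12: src [1B, align 1] → 13
+3 pad (align 4)
@16: dst [12B, align 4] → 28
@28: port [2B, align 2] → 30
+2 pad (align 4)
@32: payload_len [4B, align 4] → 36
@36: magic [2B, align 2] → 38
+2 pad (align 4)
@40: ack [4B, align 4] → 44
size 44, align 4
— Event2 —
@0: src [1B, align 1] → 1
+1 pad (align 2)
@2: magic [2B, align 2] → 4
@4: port [2B, align 2] → 6
@6: window [2B, align 2] → 8
@8: dst [12B, align 4] → 20
@20: length [4B, align 4] → 24
@24: seq [4B, align 4] → 28
@28: payload_len [4B, align 4] → 32
@32: ack [4B, align 4] → 36
size 36, align 4
44 − 36 = 8

8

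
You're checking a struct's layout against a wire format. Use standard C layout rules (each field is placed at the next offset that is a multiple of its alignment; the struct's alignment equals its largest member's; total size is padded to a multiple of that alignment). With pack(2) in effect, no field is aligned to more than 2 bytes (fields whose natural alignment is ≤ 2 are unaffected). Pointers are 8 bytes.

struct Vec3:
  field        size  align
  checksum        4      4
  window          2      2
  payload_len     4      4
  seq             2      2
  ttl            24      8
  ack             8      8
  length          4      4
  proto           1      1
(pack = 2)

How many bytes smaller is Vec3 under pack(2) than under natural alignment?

natural layout:
  checksum at 0 (size 4, align 4) → ends 4
  window at 4 (size 2, align 2) → ends 6
  pad 2 to align 4 for payload_len
  payload_len at 8 (size 4, align 4) → ends 12
  seq at 12 (size 2, align 2) → ends 14
  pad 2 to align 8 for ttl
  ttl at 16 (size 24, align 8) → ends 40
  ack at 40 (size 8, align 8) → ends 48
  length at 48 (size 4, align 4) → ends 52
  proto at 52 (size 1, align 1) → ends 53
  tail pad 3 to reach multiple of 8
  total 56 bytes, alignment 8
packed(2) layout:
  checksum at 0 (size 4, align 2) → ends 4
  window at 4 (size 2, align 2) → ends 6
  payload_len at 6 (size 4, align 2) → ends 10
  seq at 10 (size 2, align 2) → ends 12
  ttl at 12 (size 24, align 2) → ends 36
  ack at 36 (size 8, align 2) → ends 44
  length at 44 (size 4, align 2) → ends 48
  proto at 48 (size 1, align 1) → ends 49
  tail pad 1 to reach multiple of 2
  total 50 bytes, alignment 2
56 − 50 = 6

6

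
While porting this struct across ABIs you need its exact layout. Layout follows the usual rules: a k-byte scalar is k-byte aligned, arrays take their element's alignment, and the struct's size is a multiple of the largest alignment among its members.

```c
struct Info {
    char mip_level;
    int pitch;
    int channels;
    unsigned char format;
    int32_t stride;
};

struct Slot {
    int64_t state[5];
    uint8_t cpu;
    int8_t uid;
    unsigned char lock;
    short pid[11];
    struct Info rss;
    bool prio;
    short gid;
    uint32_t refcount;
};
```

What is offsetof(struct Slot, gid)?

90

Info: mip_level at 0 (size 1, align 1) → ends 1; pad 3 to align 4 for pitch; pitch at 4 (size 4, align 4) → ends 8; channels at 8 (size 4, align 4) → ends 12; format at 12 (size 1, align 1) → ends 13; pad 3 to align 4 for stride; stride at 16 (size 4, align 4) → ends 20; total 20 bytes, alignment 4
state at 0 (size 40, align 8) → ends 40
cpu at 40 (size 1, align 1) → ends 41
uid at 41 (size 1, align 1) → ends 42
lock at 42 (size 1, align 1) → ends 43
pad 1 to align 2 for pid
pid at 44 (size 22, align 2) → ends 66
pad 2 to align 4 for rss
rss at 68 (size 20, align 4) → ends 88
prio at 88 (size 1, align 1) → ends 89
pad 1 to align 2 for gid
gid at 90 (size 2, align 2) → ends 92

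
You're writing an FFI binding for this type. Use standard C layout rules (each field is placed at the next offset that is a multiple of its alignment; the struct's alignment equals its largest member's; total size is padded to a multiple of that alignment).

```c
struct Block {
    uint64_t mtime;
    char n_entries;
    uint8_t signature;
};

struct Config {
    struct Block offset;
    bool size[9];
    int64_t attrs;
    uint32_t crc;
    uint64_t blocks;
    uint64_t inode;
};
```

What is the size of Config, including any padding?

64

Block: @0: mtime [8B, align 8] → 8; @8: n_entries [1B, align 1] → 9; @9: signature [1B, align 1] → 10; +6 tail pad (align 8); size 16, align 8
@0: offset [16B, align 8] → 16
@16: size [9B, align 1] → 25
+7 pad (align 8)
@32: attrs [8B, align 8] → 40
@40: crc [4B, align 4] → 44
+4 pad (align 8)
@48: blocks [8B, align 8] → 56
@56: inode [8B, align 8] → 64
size 64, align 8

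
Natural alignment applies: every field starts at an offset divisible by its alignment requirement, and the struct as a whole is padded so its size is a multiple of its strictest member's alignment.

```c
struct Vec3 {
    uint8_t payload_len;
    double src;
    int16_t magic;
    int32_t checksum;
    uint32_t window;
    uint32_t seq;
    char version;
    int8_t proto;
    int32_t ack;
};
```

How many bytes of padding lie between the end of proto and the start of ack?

payload_len at 0 (size 1, align 1) → ends 1
pad 7 to align 8 for src
src at 8 (size 8, align 8) → ends 16
magic at 16 (size 2, align 2) → ends 18
pad 2 to align 4 for checksum
checksum at 20 (size 4, align 4) → ends 24
window at 24 (size 4, align 4) → ends 28
seq at 28 (size 4, align 4) → ends 32
version at 32 (size 1, align 1) → ends 33
proto at 33 (size 1, align 1) → ends 34
pad 2 to align 4 for ack
ack at 36 (size 4, align 4) → ends 40

2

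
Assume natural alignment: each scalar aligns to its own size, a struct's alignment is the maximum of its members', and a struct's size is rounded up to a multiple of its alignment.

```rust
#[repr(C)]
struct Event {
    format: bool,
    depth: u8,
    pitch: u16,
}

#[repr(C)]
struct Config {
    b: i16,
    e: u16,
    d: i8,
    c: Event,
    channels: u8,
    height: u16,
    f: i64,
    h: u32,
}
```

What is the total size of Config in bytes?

32 bytes

Event: @0: format [1B, align 1] → 1; @1: depth [1B, align 1] → 2; @2: pitch [2B, align 2] → 4; size 4, align 2
@0: b [2B, align 2] → 2
@2: e [2B, align 2] → 4
@4: d [1B, align 1] → 5
+1 pad (align 2)
@6: c [4B, align 2] → 10
@10: channels [1B, align 1] → 11
+1 pad (align 2)
@12: height [2B, align 2] → 14
+2 pad (align 8)
@16: f [8B, align 8] → 24
@24: h [4B, align 4] → 28
+4 tail pad (align 8)
size 32, align 8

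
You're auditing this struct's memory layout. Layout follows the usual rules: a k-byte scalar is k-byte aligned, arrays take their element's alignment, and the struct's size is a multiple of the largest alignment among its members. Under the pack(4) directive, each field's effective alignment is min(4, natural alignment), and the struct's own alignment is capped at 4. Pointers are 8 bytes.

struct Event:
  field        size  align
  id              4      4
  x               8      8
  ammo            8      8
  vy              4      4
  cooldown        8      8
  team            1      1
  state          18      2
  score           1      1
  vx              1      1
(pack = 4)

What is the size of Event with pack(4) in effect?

@0: id [4B, align 4] → 4
@4: x [8B, align 4] → 12
@12: ammo [8B, align 4] → 20
@20: vy [4B, align 4] → 24
@24: cooldown [8B, align 4] → 32
@32: team [1B, align 1] → 33
+1 pad (align 2)
@34: state [18B, align 2] → 52
@52: score [1B, align 1] → 53
@53: vx [1B, align 1] → 54
+2 tail pad (align 4)
size 56, align 4

56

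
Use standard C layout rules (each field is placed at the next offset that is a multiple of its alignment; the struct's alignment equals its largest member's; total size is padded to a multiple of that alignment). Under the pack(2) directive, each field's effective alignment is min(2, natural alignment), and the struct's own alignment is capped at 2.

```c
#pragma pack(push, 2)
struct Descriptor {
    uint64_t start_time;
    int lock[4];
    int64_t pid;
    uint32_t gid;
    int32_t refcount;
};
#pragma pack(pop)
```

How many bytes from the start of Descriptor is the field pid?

0..8  start_time  (8B, 2-aligned)
8..24  lock  (16B, 2-aligned)
24..32  pid  (8B, 2-aligned)

24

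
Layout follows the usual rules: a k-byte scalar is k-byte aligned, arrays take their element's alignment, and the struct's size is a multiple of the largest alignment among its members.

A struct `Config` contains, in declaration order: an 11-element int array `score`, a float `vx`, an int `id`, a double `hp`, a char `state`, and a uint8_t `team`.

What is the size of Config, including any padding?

72

0..44  score  (44B, 4-aligned)
44..48  vx  (4B, 4-aligned)
48..52  id  (4B, 4-aligned)
52..56  -- padding (4B)
56..64  hp  (8B, 8-aligned)
64..65  state  (1B, 1-aligned)
65..66  team  (1B, 1-aligned)
66..72  -- tail padding (6B)
sizeof = 72, alignof = 8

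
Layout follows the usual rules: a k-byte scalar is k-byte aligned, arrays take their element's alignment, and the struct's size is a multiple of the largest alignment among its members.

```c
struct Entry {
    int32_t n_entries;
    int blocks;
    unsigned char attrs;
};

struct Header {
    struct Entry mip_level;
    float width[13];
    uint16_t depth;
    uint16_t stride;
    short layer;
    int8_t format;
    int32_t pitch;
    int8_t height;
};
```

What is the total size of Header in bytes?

Entry: @0: n_entries [4B, align 4] → 4; @4: blocks [4B, align 4] → 8; @8: attrs [1B, align 1] → 9; +3 tail pad (align 4); size 12, align 4
@0: mip_level [12B, align 4] → 12
@12: width [52B, align 4] → 64
@64: depth [2B, align 2] → 66
@66: stride [2B, align 2] → 68
@68: layer [2B, align 2] → 70
@70: format [1B, align 1] → 71
+1 pad (align 4)
@72: pitch [4B, align 4] → 76
@76: height [1B, align 1] → 77
+3 tail pad (align 4)
size 80, align 4

80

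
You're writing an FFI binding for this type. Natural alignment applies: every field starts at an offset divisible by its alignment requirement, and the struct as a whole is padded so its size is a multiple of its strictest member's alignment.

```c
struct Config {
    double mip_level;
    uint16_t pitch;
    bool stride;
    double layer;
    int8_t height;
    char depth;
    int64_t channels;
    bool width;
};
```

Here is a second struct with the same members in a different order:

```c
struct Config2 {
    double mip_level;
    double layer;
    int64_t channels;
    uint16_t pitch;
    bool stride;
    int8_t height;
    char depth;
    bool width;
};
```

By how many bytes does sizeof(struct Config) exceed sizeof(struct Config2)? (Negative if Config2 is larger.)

@0: mip_level [8B, align 8] → 8
@8: pitch [2B, align 2] → 10
@10: stride [1B, align 1] → 11
+5 pad (align 8)
@16: layer [8B, align 8] → 24
@24: height [1B, align 1] → 25
@25: depth [1B, align 1] → 26
+6 pad (align 8)
@32: channels [8B, align 8] → 40
@40: width [1B, align 1] → 41
+7 tail pad (align 8)
size 48, align 8
— Config2 —
@0: mip_level [8B, align 8] → 8
@8: layer [8B, align 8] → 16
@16: channels [8B, align 8] → 24
@24: pitch [2B, align 2] → 26
@26: stride [1B, align 1] → 27
@27: height [1B, align 1] → 28
@28: depth [1B, align 1] → 29
@29: width [1B, align 1] → 30
+2 tail pad (align 8)
size 32, align 8
48 − 32 = 16

16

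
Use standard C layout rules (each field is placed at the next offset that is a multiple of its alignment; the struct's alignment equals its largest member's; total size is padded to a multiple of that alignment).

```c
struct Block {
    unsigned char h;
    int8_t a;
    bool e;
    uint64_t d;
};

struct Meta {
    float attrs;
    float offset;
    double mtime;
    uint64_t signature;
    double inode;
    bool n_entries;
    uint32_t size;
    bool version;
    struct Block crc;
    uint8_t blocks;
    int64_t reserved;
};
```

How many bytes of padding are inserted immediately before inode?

0

Block: h at 0 (size 1, align 1) → ends 1; a at 1 (size 1, align 1) → ends 2; e at 2 (size 1, align 1) → ends 3; pad 5 to align 8 for d; d at 8 (size 8, align 8) → ends 16; total 16 bytes, alignment 8
attrs at 0 (size 4, align 4) → ends 4
offset at 4 (size 4, align 4) → ends 8
mtime at 8 (size 8, align 8) → ends 16
signature at 16 (size 8, align 8) → ends 24
inode at 24 (size 8, align 8) → ends 32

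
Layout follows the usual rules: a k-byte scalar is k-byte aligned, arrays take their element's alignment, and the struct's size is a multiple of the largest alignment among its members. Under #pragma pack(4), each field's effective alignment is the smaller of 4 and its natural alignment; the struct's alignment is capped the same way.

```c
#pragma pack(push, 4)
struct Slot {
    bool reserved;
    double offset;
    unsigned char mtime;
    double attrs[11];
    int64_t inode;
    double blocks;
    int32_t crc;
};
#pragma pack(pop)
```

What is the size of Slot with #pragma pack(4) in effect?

124

@0: reserved [1B, align 1] → 1
+3 pad (align 4)
@4: offset [8B, align 4] → 12
@12: mtime [1B, align 1] → 13
+3 pad (align 4)
@16: attrs [88B, align 4] → 104
@104: inode [8B, align 4] → 112
@112: blocks [8B, align 4] → 120
@120: crc [4B, align 4] → 124
size 124, align 4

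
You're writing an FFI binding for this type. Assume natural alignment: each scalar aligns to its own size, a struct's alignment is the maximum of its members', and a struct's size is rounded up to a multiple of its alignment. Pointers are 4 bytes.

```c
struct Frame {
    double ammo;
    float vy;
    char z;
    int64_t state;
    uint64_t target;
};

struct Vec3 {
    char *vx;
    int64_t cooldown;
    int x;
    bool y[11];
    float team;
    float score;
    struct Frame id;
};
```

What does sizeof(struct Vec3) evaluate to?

72 bytes

Frame: @0: ammo [8B, align 8] → 8; @8: vy [4B, align 4] → 12; @12: z [1B, align 1] → 13; +3 pad (align 8); @16: state [8B, align 8] → 24; @24: target [8B, align 8] → 32; size 32, align 8
@0: vx [4B, align 4] → 4
+4 pad (align 8)
@8: cooldown [8B, align 8] → 16
@16: x [4B, align 4] → 20
@20: y [11B, align 1] → 31
+1 pad (align 4)
@32: team [4B, align 4] → 36
@36: score [4B, align 4] → 40
@40: id [32B, align 8] → 72
size 72, align 8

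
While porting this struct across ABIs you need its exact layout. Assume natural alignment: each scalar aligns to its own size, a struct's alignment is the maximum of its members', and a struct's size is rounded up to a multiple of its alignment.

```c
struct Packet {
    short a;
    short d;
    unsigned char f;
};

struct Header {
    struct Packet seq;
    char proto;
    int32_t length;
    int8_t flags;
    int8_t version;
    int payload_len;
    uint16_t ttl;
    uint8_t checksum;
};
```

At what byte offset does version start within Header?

13

Packet: a at 0 (size 2, align 2) → ends 2; d at 2 (size 2, align 2) → ends 4; f at 4 (size 1, align 1) → ends 5; tail pad 1 to reach multiple of 2; total 6 bytes, alignment 2
seq at 0 (size 6, align 2) → ends 6
proto at 6 (size 1, align 1) → ends 7
pad 1 to align 4 for length
length at 8 (size 4, align 4) → ends 12
flags at 12 (size 1, align 1) → ends 13
version at 13 (size 1, align 1) → ends 14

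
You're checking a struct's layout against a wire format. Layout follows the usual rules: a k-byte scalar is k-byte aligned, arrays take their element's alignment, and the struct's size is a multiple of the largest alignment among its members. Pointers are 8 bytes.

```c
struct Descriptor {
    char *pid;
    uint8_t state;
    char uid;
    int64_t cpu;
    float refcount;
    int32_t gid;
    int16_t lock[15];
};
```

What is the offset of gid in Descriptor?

pid at 0 (size 8, align 8) → ends 8
state at 8 (size 1, align 1) → ends 9
uid at 9 (size 1, align 1) → ends 10
pad 6 to align 8 for cpu
cpu at 16 (size 8, align 8) → ends 24
refcount at 24 (size 4, align 4) → ends 28
gid at 28 (size 4, align 4) → ends 32

28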